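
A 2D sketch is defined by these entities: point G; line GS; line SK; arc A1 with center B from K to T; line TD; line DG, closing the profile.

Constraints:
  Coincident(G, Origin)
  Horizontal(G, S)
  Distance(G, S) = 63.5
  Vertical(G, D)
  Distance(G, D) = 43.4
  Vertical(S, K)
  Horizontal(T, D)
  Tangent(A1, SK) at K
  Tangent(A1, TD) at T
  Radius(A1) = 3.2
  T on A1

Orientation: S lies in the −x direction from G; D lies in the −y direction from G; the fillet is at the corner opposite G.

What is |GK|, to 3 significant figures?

75.2

The virtual corner opposite G is at (-63.5, -43.4). Tangency of A1 to SK means the radius BK is perpendicular to SK and since A1 is tangent to TD there, BT ⟂ TD, with radius 3.2, so the center B sits 3.2 in from both sides at B = (-60.3, -40.2). That places the tangent points at K = (-63.5, -40.2) on SK and T = (-60.3, -43.4) on TD. Then |GK| = |K − G| = 75.2.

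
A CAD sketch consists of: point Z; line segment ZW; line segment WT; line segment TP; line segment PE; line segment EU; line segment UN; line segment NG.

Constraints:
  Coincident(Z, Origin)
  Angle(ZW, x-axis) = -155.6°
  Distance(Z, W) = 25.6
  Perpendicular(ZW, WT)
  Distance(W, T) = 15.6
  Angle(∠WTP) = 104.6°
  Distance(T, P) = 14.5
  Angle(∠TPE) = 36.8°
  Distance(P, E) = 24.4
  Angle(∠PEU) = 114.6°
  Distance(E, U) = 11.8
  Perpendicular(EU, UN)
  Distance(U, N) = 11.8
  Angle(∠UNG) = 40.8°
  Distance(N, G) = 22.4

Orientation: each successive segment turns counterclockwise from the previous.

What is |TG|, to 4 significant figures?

21.11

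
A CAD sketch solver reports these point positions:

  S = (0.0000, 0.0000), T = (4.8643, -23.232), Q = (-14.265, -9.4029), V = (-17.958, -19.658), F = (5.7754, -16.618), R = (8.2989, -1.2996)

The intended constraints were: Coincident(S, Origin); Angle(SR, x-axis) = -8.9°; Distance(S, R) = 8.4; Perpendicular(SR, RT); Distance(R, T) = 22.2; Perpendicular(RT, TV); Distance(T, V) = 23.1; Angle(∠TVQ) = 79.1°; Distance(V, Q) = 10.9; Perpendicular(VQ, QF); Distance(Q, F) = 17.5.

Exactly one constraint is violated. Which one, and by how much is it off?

Distance(Q, F) = 17.5 — off by 3.80.

S = (0.00, 0.00) ✓; SR at -8.900° ✓; |SR| = 8.400 ✓; ∠(SR, RT) = 90.00° ✓; |RT| = 22.20 ✓; ∠(RT, TV) = 90.00° ✓; |TV| = 23.10 ✓; ∠TVQ = 79.10° ✓; |VQ| = 10.90 ✓; ∠(VQ, QF) = 90.00° ✓; |QF| = 21.30 ✗.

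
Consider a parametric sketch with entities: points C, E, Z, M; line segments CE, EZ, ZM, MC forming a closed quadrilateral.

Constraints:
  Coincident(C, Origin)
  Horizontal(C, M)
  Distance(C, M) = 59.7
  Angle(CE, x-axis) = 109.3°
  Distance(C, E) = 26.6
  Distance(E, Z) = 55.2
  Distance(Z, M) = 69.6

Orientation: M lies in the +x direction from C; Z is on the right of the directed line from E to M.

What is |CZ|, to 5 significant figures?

29.981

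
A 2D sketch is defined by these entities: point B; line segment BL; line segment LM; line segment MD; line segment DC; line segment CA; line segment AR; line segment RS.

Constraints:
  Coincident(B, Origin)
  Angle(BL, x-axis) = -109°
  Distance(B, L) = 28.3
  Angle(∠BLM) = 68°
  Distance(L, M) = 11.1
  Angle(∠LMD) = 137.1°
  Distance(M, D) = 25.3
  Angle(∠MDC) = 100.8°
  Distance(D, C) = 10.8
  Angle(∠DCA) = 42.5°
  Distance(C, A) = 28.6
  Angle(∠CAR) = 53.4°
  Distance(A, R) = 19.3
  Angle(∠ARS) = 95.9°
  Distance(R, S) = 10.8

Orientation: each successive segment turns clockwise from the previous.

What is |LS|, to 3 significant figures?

36.5

B is at the origin; BL runs at -109.0° with length 28.3, so L = (-9.21, -26.8). ∠BLM = 68.0° gives LM at 139° from the x-axis; with |LM| = 11.1, M = (-17.6, -19.5). ∠LMD = 137.1° gives MD at 96.1° from the x-axis; with |MD| = 25.3, D = (-20.3, 5.68). ∠MDC = 100.8° gives DC at 16.9° from the x-axis; with |DC| = 10.8, C = (-9.95, 8.82). ∠DCA = 42.5° gives CA at -121° from the x-axis; with |CA| = 28.6, A = (-24.5, -15.8). ∠CAR = 53.4° gives AR at 113° from the x-axis; with |AR| = 19.3, R = (-32.0, 2.00). ∠ARS = 95.9° gives RS at 28.7° from the x-axis; with |RS| = 10.8, S = (-22.5, 7.18). Then |LS| = |S − L| = 36.5.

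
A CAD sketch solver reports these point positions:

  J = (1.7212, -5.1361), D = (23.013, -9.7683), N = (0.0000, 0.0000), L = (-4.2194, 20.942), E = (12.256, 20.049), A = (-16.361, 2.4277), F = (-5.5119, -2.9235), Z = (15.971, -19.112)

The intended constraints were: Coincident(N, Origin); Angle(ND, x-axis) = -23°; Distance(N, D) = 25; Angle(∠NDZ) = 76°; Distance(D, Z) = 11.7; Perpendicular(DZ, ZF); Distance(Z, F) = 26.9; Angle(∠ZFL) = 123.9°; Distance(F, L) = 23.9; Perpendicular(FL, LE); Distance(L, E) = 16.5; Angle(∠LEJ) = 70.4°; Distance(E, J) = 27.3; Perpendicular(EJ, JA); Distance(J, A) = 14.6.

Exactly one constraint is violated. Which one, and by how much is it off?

Distance(J, A) = 14.6 — off by 5.00.

N = (0.00, 0.00) ✓; ND at -23.00° ✓; |ND| = 25.00 ✓; ∠NDZ = 76.00° ✓; |DZ| = 11.70 ✓; ∠(DZ, ZF) = 90.00° ✓; |ZF| = 26.90 ✓; ∠ZFL = 123.9° ✓; |FL| = 23.90 ✓; ∠(FL, LE) = 90.00° ✓; |LE| = 16.50 ✓; ∠LEJ = 70.40° ✓; |EJ| = 27.30 ✓; ∠(EJ, JA) = 90.00° ✓; |JA| = 19.60 ✗.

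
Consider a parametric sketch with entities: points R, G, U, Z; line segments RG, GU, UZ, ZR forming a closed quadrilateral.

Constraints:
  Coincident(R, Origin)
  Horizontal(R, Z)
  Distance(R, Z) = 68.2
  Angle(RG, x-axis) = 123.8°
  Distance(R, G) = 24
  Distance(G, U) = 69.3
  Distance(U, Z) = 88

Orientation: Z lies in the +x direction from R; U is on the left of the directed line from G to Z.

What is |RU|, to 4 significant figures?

81.32

Checks: |GU| = 69.30 ✓; |UZ| = 88.00 ✓.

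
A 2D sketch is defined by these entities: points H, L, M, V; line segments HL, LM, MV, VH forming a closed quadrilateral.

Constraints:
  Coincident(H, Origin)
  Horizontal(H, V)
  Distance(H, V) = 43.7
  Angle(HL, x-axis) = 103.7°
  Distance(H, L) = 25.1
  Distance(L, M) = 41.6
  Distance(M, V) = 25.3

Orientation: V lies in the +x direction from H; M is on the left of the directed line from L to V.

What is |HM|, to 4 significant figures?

42.97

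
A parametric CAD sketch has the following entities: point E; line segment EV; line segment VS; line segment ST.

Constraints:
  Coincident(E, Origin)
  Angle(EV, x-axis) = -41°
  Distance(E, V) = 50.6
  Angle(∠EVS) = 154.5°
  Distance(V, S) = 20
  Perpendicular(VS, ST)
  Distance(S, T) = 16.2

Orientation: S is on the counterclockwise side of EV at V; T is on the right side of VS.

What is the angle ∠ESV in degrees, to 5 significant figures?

18.351°

E is at the origin; EV runs at -41.0° with length 50.6, so V = 50.6·(cos -41.0°, sin -41.0°) = (38.188, -33.197). ∠EVS = 154.5°, so VS runs at -41.0° + (180° − 154.5°) = -15.500° from the x-axis; with |VS| = 20.0, S = V + 20.0·(cos -15.500°, sin -15.500°) = (57.461, -38.541). Then cos ∠ESV = SE·SV / (|SE||SV|), giving 18.351°.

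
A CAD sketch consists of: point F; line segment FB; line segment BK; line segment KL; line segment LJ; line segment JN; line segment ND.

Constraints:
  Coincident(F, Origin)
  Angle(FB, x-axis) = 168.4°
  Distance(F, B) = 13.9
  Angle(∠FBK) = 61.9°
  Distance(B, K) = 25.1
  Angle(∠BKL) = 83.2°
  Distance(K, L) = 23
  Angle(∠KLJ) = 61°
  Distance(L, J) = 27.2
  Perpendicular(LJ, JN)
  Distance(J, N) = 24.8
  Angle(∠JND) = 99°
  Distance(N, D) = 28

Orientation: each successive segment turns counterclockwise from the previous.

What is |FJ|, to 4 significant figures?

8.203

∠BKL = 83.2° gives KL at 23.30° from the x-axis; with |KL| = 23.0, L = (14.64, -12.17). ∠KLJ = 61.0° gives LJ at 142.3° from the x-axis; with |LJ| = 27.2, J = (-6.884, 4.460). Then |FJ| = |J − F| = 8.203.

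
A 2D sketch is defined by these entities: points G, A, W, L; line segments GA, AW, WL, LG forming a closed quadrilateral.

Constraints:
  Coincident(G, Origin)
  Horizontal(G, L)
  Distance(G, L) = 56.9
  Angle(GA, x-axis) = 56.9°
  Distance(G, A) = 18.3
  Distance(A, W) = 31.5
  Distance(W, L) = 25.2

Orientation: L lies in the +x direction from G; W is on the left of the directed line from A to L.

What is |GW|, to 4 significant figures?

45.66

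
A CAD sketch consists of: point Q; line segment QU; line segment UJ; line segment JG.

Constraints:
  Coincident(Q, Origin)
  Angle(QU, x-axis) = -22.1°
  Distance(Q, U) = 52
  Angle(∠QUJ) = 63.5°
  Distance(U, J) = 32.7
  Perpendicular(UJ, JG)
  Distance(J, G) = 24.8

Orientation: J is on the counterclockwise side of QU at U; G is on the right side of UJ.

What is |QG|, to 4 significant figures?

71.97

∠QUJ = 63.5°, so UJ runs at -22.1° + (180° − 63.5°) = 94.40° from the x-axis; with |UJ| = 32.7, J = U + 32.7·(cos 94.40°, sin 94.40°) = (45.67, 13.04). The perpendicularity gives JG at right angles to UJ; with |JG| = 24.8 on the right of UJ, G = J + 24.8·(0.9971, 0.07672) = (70.40, 14.94). Then |QG| = |G − Q| = 71.97.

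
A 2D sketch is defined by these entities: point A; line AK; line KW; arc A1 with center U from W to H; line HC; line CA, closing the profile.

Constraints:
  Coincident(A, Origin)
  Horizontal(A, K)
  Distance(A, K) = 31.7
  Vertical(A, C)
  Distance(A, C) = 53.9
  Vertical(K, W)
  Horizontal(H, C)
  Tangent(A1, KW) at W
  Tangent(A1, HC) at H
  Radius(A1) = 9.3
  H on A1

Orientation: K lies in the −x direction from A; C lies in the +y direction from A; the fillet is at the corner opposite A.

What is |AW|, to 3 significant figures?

54.7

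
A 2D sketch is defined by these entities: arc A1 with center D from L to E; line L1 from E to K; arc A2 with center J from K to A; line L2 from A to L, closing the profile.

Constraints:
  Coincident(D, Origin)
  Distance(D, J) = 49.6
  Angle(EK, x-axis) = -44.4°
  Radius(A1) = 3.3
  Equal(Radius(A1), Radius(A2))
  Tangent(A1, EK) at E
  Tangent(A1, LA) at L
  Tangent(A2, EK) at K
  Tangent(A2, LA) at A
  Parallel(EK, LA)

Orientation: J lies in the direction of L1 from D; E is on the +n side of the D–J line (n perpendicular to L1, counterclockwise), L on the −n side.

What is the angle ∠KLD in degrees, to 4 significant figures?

82.42°

The slot axis is L1's direction at -44.4°, so u = (cos -44.4°, sin -44.4°) = (0.7145, -0.6997) and n = (−sin -44.4°, cos -44.4°) = (0.6997, 0.7145). D is at the origin and J lies 49.6 along u from D, so J = 49.6·u = (35.44, -34.70). Tangency of A1 to both parallel lines with radius 3.3 puts E and L at D ± 3.3·n: E = (2.309, 2.358), L = (-2.309, -2.358). Equal radii place K and A the same way about J: K = J + 3.3·n = (37.75, -32.35), A = J − 3.3·n = (33.13, -37.06). Then cos ∠KLD = LK·LD / (|LK||LD|), giving 82.42°.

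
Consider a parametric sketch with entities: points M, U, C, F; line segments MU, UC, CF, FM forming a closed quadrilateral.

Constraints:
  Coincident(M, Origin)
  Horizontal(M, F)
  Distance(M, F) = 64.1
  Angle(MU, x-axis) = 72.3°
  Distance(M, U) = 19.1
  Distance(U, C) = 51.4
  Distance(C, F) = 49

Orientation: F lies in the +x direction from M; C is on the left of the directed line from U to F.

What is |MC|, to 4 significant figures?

67.35

Checks: M = (0.00, 0.00) ✓; |UC| = 51.40 ✓; |CF| = 49.00 ✓.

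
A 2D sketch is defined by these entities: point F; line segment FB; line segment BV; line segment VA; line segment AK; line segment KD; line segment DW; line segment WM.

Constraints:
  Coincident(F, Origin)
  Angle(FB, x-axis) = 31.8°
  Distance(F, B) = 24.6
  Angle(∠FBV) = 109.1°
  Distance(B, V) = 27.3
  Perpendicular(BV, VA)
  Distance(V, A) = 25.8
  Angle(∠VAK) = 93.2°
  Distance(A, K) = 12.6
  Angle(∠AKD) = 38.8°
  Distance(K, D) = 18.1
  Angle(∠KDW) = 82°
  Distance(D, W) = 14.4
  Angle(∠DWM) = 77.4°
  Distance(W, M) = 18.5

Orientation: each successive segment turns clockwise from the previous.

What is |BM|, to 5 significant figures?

38.148

F is at the origin; FB runs at 31.8° with length 24.6, so B = (20.907, 12.963). ∠FBV = 109.1° gives BV at -39.100° from the x-axis; with |BV| = 27.3, V = (42.093, -4.2543). The perpendicularity gives VA at right angles to BV, so VA runs at -129.10°; with |VA| = 25.8, A = (25.822, -24.276). ∠VAK = 93.2° gives AK at 144.10° from the x-axis; with |AK| = 12.6, K = (15.615, -16.888). ∠AKD = 38.8° gives KD at 2.9000° from the x-axis; with |KD| = 18.1, D = (33.692, -15.972). ∠KDW = 82.0° gives DW at -95.100° from the x-axis; with |DW| = 14.4, W = (32.412, -30.315). ∠DWM = 77.4° gives WM at 162.30° from the x-axis; with |WM| = 18.5, M = (14.788, -24.691). Then |BM| = |M − B| = 38.148.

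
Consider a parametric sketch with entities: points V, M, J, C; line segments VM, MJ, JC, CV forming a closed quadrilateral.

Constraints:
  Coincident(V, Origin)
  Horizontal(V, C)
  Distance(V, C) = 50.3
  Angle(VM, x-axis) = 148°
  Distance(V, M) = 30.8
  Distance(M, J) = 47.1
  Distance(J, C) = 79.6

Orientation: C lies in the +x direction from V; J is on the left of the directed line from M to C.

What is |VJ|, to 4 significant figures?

58.16

Checks: |MJ| = 47.10 ✓; |JC| = 79.60 ✓.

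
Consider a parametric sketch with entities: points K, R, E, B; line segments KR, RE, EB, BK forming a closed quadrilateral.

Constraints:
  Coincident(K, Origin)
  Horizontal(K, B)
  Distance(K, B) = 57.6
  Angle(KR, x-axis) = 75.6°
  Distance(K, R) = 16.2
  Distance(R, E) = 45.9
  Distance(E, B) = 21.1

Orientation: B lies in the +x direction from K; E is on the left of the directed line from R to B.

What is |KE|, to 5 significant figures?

53.480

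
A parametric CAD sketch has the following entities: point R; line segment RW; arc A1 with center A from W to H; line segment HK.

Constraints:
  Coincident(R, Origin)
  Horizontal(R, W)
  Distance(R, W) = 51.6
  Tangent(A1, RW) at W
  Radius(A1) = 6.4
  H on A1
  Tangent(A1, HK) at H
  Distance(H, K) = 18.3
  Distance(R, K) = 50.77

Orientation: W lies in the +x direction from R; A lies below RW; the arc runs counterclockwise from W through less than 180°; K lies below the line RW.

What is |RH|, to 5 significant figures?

45.622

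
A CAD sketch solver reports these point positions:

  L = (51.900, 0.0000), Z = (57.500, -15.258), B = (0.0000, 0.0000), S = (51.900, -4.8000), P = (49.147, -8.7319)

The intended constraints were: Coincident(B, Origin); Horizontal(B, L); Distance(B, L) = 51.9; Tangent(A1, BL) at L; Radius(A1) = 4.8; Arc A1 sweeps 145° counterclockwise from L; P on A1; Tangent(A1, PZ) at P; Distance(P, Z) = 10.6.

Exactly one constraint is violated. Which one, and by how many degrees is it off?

Tangent(A1, PZ) at P — off by 3.00°.

B = (0.00, 0.00) ✓; B.y = 0.00, L.y = 0.00 ✓; |BL| = 51.90 ✓; ∠(SL, LB) = 90.00° ✓; |SL| = 4.800 ✓; bearing(S→P) − bearing(S→L) = 145.0° ✓; |SP| = 4.800 ✓; ∠(SP, PZ) = 93.00° ✗; |PZ| = 10.60 ✓.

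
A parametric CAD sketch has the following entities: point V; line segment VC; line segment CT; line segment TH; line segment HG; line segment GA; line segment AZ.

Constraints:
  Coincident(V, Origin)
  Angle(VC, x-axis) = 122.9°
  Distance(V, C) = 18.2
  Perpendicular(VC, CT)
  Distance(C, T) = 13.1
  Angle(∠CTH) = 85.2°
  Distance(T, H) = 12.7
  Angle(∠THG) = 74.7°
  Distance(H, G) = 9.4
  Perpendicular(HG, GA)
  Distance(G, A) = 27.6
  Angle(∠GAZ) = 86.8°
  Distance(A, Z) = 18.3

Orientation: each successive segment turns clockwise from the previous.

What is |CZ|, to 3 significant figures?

30.9

V is at the origin; VC runs at 122.9° with length 18.2, so C = (-9.89, 15.3). VC is perpendicular to CT, so CT runs at 32.9°; with |CT| = 13.1, T = (1.11, 22.4). ∠CTH = 85.2° gives TH at -61.9° from the x-axis; with |TH| = 12.7, H = (7.10, 11.2). ∠THG = 74.7° gives HG at -167° from the x-axis; with |HG| = 9.4, G = (-2.07, 9.11). The perpendicularity gives GA at right angles to HG, so GA runs at 103°; with |GA| = 27.6, A = (-8.19, 36.0). ∠GAZ = 86.8° gives AZ at 9.60° from the x-axis; with |AZ| = 18.3, Z = (9.86, 39.1). Then |CZ| = |Z − C| = 30.9.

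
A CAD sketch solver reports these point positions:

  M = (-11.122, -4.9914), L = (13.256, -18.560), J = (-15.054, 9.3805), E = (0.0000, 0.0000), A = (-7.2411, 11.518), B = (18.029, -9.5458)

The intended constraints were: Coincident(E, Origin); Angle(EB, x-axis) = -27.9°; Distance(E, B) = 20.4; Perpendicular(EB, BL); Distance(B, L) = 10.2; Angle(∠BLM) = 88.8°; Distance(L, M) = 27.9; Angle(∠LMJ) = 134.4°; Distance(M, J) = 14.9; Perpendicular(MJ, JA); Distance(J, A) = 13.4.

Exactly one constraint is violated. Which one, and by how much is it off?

Distance(J, A) = 13.4 — off by 5.30.

E = (0.00, 0.00) ✓; EB at -27.90° ✓; |EB| = 20.40 ✓; ∠(EB, BL) = 90.00° ✓; |BL| = 10.20 ✓; ∠BLM = 88.80° ✓; |LM| = 27.90 ✓; ∠LMJ = 134.4° ✓; |MJ| = 14.90 ✓; ∠(MJ, JA) = 90.00° ✓; |JA| = 8.100 ✗.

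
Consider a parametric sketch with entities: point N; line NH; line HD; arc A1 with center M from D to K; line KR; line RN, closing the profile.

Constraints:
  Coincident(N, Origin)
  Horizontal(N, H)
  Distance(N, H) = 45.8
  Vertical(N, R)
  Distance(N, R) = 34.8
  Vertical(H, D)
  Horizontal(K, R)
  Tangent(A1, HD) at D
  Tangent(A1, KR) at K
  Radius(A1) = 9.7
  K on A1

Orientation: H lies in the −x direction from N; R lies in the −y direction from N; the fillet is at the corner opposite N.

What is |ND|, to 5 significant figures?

52.227

The virtual corner opposite N is at (-45.800, -34.800). Tangency of A1 to HD means the radius MD is perpendicular to HD and A1 meets KR tangentially, so MK is at right angles to KR, with radius 9.7, so the center M sits 9.7 in from both sides at M = (-36.100, -25.100). That places the tangent points at D = (-45.800, -25.100) on HD and K = (-36.100, -34.800) on KR. Then |ND| = |D − N| = 52.227.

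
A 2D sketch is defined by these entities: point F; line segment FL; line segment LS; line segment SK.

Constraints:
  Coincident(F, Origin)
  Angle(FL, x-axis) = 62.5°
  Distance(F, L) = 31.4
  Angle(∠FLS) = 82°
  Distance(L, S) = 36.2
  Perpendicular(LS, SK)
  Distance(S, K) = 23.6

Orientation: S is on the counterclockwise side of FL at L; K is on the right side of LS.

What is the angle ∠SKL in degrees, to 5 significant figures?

56.898°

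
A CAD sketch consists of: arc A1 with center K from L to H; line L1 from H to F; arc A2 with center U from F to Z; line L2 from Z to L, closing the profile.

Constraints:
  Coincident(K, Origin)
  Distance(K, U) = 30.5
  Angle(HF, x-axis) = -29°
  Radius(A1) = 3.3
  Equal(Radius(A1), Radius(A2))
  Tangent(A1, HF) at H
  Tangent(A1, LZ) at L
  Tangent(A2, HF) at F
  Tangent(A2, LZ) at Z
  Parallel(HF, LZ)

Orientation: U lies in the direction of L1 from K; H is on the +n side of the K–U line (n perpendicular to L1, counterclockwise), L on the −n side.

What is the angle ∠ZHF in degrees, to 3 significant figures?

12.2°

The slot axis is L1's direction at -29.0°, so u = (cos -29.0°, sin -29.0°) = (0.875, -0.485) and n = (−sin -29.0°, cos -29.0°) = (0.485, 0.875). K is at the origin and U lies 30.5 along u from K, so U = 30.5·u = (26.7, -14.8). Tangency of A1 to both parallel lines with radius 3.3 puts H and L at K ± 3.3·n: H = (1.60, 2.89), L = (-1.60, -2.89). Equal radii place F and Z the same way about U: F = U + 3.3·n = (28.3, -11.9), Z = U − 3.3·n = (25.1, -17.7). Then cos ∠ZHF = HZ·HF / (|HZ||HF|), giving 12.2°.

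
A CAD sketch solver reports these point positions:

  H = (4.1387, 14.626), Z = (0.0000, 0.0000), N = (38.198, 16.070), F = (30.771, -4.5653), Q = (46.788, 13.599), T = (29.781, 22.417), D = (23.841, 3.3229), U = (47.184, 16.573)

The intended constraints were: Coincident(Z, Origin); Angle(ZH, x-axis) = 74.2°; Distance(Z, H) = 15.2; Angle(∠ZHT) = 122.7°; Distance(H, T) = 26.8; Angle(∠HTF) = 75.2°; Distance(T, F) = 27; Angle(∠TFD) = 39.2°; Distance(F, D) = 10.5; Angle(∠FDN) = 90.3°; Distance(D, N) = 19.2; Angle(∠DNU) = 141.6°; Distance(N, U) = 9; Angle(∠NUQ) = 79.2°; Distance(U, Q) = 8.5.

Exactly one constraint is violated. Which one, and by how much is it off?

Distance(U, Q) = 8.5 — off by 5.50.

Z = (0.00, 0.00) ✓; ZH at 74.20° ✓; |ZH| = 15.20 ✓; ∠ZHT = 122.7° ✓; |HT| = 26.80 ✓; ∠HTF = 75.20° ✓; |TF| = 27.00 ✓; ∠TFD = 39.20° ✓; |FD| = 10.50 ✓; ∠FDN = 90.30° ✓; |DN| = 19.20 ✓; ∠DNU = 141.6° ✓; |NU| = 9.000 ✓; ∠NUQ = 79.21° ✓; |UQ| = 3.000 ✗.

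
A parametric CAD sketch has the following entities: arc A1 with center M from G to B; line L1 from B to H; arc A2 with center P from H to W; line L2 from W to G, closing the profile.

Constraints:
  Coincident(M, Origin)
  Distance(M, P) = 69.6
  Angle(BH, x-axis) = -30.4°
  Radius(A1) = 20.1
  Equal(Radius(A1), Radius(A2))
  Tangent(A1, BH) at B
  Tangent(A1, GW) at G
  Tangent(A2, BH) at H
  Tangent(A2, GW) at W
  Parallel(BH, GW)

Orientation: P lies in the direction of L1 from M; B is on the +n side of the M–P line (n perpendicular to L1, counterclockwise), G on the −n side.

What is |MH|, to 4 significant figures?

72.44

Tangency of A1 to both parallel lines with radius 20.1 puts B and G at M ± 20.1·n: B = (10.17, 17.34), G = (-10.17, -17.34). Equal radii place H and W the same way about P: H = P + 20.1·n = (70.20, -17.88), W = P − 20.1·n = (49.86, -52.56). Then |MH| = |H − M| = 72.44.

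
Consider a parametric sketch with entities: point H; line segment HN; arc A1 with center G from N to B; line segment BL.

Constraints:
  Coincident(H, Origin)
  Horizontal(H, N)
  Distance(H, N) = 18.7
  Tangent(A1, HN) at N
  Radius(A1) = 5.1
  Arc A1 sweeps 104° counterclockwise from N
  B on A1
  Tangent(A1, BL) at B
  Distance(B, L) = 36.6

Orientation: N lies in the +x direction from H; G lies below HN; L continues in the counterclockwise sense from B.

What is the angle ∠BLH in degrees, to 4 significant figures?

14.38°

H is at the origin; H and N share the same y with |HN| = 18.7 and N on the +x side, so N = (18.70, 0.000). Tangency of A1 to HN means the radius GN is perpendicular to HN, so G = N + (0, -5.1) = (18.70, -5.100). On A1, N sits at bearing 90° from G; a 104° counterclockwise sweep puts B at bearing 194°, so B = G + 5.1·(cos 194°, sin 194°) = (13.75, -6.334). The tangent condition forces GB to be normal to BL, so BL runs along (−sin 194°, cos 194°); with |BL| = 36.6, L = (22.61, -41.85). Then cos ∠BLH = LB·LH / (|LB||LH|), giving 14.38°.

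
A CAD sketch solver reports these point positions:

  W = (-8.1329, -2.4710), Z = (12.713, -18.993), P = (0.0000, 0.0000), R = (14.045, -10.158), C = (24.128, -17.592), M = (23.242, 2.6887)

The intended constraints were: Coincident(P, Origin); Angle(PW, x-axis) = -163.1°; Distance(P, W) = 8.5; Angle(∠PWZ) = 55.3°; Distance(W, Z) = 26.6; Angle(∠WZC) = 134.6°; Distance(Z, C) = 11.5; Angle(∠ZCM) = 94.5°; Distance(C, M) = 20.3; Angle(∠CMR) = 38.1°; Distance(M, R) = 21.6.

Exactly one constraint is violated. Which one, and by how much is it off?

Distance(M, R) = 21.6 — off by 5.80.

P = (0.00, 0.00) ✓; PW at -163.1° ✓; |PW| = 8.500 ✓; ∠PWZ = 55.30° ✓; |WZ| = 26.60 ✓; ∠WZC = 134.6° ✓; |ZC| = 11.50 ✓; ∠ZCM = 94.50° ✓; |CM| = 20.30 ✓; ∠CMR = 38.10° ✓; |MR| = 15.80 ✗.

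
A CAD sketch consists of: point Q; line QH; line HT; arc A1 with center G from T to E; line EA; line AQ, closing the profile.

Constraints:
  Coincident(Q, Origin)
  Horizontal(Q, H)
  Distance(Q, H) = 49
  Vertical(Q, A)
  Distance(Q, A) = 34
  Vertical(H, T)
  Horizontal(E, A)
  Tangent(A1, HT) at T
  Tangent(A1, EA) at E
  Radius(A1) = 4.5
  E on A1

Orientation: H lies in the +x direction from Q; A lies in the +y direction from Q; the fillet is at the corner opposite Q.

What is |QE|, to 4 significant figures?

56.00

Q is at the origin; Q and H share the same y with |QH| = 49.0 and H on the +x side, so H = (49.00, 0.000). Q and A share the same x with |QA| = 34.0 and A on the +y side, so A = (0.000, 34.00). The virtual corner opposite Q is at (49.00, 34.00). A1 meets HT tangentially, so GT is at right angles to HT and since A1 is tangent to EA there, GE ⟂ EA, with radius 4.5, so the center G sits 4.5 in from both sides at G = (44.50, 29.50). That places the tangent points at T = (49.00, 29.50) on HT and E = (44.50, 34.00) on EA. Then |QE| = |E − Q| = 56.00.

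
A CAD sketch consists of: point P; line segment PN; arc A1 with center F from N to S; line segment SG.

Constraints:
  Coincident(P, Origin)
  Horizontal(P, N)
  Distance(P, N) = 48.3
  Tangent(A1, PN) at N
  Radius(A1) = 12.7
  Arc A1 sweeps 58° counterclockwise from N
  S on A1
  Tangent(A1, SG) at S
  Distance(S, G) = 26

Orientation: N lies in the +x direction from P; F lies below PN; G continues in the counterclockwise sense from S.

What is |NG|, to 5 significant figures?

37.252

P is at the origin; PN is horizontal with |PN| = 48.3 and N on the +x side, so N = (48.300, 0.0000). A1 meets PN tangentially, so FN is at right angles to PN, so F = N + (0, -12.7) = (48.300, -12.700). On A1, N sits at bearing 90° from F; a 58° counterclockwise sweep puts S at bearing 148°, so S = F + 12.7·(cos 148°, sin 148°) = (37.530, -5.9700). The tangent condition forces FS to be normal to SG, so SG runs along (−sin 148°, cos 148°); with |SG| = 26.0, G = (23.752, -28.019). Then |NG| = |G − N| = 37.252.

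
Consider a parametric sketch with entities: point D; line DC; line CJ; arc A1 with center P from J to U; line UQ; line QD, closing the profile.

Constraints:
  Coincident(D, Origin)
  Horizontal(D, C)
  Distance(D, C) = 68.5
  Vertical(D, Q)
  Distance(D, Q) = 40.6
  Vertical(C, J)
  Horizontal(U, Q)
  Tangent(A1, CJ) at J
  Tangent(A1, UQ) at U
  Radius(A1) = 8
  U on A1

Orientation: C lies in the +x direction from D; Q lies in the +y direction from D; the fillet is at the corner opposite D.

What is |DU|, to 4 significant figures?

72.86

The virtual corner opposite D is at (68.50, 40.60). The tangent condition forces PJ to be normal to CJ and A1 meets UQ tangentially, so PU is at right angles to UQ, with radius 8.0, so the center P sits 8.0 in from both sides at P = (60.50, 32.60). That places the tangent points at J = (68.50, 32.60) on CJ and U = (60.50, 40.60) on UQ. Then |DU| = |U − D| = 72.86.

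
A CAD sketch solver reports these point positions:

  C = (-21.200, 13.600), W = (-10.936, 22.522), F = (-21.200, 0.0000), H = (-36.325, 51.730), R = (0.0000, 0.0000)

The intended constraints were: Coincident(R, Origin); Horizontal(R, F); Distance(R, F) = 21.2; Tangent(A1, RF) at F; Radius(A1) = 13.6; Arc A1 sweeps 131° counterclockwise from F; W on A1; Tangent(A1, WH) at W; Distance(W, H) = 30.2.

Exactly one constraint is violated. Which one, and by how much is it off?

Distance(W, H) = 30.2 — off by 8.50.

R = (0.00, 0.00) ✓; R.y = 0.00, F.y = 0.00 ✓; |RF| = 21.20 ✓; ∠(CF, FR) = 90.00° ✓; |CF| = 13.60 ✓; bearing(C→W) − bearing(C→F) = 131.0° ✓; |CW| = 13.60 ✓; ∠(CW, WH) = 90.00° ✓; |WH| = 38.70 ✗.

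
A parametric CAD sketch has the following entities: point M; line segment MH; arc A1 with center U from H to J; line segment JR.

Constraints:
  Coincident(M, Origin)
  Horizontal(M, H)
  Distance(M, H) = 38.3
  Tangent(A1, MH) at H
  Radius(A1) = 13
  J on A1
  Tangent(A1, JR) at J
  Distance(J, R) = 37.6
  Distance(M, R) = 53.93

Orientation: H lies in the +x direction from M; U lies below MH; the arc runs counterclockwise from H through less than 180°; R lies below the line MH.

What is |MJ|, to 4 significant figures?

27.97

Checks: |UH| = 13.00 ✓; |UJ| = 13.00 ✓; ∠(UJ, JR) = 90.00° ✓; |JR| = 37.60 ✓; |MR| = 53.93 ✓.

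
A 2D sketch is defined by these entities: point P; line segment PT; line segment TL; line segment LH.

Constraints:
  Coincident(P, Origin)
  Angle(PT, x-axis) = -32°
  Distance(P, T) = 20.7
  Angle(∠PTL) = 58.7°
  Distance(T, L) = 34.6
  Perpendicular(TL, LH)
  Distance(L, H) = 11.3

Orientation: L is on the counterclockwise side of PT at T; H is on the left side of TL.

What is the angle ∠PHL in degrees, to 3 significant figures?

105°

P is at the origin; PT runs at -32.0° with length 20.7, so T = 20.7·(cos -32.0°, sin -32.0°) = (17.6, -11.0). ∠PTL = 58.7°, so TL runs at -32.0° + (180° − 58.7°) = 89.3° from the x-axis; with |TL| = 34.6, L = T + 34.6·(cos 89.3°, sin 89.3°) = (18.0, 23.6). TL is perpendicular to LH; with |LH| = 11.3 on the left of TL, H = L + 11.3·(-1.00, 0.0122) = (6.68, 23.8). Then cos ∠PHL = HP·HL / (|HP||HL|), giving 105°.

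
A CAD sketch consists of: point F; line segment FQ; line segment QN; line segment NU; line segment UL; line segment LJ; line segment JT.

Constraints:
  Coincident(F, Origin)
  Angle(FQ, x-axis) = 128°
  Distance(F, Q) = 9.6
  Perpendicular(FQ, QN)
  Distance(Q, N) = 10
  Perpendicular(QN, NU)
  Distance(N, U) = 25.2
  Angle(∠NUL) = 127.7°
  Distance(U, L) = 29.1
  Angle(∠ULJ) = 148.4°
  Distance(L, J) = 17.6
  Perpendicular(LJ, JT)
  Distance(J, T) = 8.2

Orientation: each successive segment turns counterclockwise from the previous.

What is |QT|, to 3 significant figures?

48.3

∠ULJ = 148.4° gives LJ at 31.9° from the x-axis; with |LJ| = 17.6, J = (45.8, -9.00). LJ ⟂ JT, so JT runs at 122°; with |JT| = 8.2, T = (41.4, -2.04). Then |QT| = |T − Q| = 48.3.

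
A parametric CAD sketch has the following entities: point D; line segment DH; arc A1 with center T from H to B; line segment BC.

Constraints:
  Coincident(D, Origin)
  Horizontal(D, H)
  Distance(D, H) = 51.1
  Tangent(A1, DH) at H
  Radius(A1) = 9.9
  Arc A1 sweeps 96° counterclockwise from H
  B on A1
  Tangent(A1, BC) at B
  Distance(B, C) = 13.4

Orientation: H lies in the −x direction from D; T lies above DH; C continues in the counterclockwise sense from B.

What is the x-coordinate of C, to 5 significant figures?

-42.655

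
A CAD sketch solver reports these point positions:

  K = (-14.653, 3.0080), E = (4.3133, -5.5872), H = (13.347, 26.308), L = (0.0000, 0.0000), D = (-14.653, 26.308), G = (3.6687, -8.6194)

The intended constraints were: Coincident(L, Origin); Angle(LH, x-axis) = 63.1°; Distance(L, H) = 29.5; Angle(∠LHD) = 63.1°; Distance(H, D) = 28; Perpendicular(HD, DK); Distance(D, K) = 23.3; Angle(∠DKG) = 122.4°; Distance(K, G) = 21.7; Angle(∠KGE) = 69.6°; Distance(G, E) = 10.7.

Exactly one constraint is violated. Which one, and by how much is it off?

Distance(G, E) = 10.7 — off by 7.60.

L = (0.00, 0.00) ✓; LH at 63.10° ✓; |LH| = 29.50 ✓; ∠LHD = 63.10° ✓; |HD| = 28.00 ✓; ∠(HD, DK) = 90.00° ✓; |DK| = 23.30 ✓; ∠DKG = 122.4° ✓; |KG| = 21.70 ✓; ∠KGE = 69.60° ✓; |GE| = 3.100 ✗.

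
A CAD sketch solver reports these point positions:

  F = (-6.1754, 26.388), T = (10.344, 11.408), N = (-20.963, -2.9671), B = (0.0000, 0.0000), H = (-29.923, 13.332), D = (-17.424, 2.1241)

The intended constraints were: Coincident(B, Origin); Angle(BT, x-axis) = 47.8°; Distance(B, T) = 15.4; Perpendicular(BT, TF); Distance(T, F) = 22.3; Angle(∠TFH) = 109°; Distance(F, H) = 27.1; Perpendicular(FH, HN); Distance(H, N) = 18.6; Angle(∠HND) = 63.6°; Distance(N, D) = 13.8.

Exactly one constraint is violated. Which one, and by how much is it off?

Distance(N, D) = 13.8 — off by 7.60.

B = (0.00, 0.00) ✓; BT at 47.80° ✓; |BT| = 15.40 ✓; ∠(BT, TF) = 90.00° ✓; |TF| = 22.30 ✓; ∠TFH = 109.0° ✓; |FH| = 27.10 ✓; ∠(FH, HN) = 90.00° ✓; |HN| = 18.60 ✓; ∠HND = 63.60° ✓; |ND| = 6.200 ✗.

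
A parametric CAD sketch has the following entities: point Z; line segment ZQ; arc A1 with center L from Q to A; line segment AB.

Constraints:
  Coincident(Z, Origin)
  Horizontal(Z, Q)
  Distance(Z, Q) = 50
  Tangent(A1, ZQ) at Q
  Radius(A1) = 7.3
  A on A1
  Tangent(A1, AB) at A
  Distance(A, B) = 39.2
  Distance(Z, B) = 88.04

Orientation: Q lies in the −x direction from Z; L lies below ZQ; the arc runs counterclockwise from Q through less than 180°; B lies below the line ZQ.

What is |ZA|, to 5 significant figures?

55.232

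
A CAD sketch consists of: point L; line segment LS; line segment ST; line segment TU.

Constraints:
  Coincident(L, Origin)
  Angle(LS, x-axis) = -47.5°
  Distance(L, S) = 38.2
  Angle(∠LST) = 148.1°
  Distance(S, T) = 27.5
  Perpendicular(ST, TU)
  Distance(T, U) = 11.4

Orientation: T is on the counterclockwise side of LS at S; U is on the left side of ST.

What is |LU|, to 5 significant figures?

60.571

L is at the origin; LS runs at -47.5° with length 38.2, so S = 38.2·(cos -47.5°, sin -47.5°) = (25.808, -28.164). ∠LST = 148.1°, so ST runs at -47.5° + (180° − 148.1°) = -15.600° from the x-axis; with |ST| = 27.5, T = S + 27.5·(cos -15.600°, sin -15.600°) = (52.295, -35.559). ST is perpendicular to TU; with |TU| = 11.4 on the left of ST, U = T + 11.4·(0.26892, 0.96316) = (55.360, -24.579). Then |LU| = |U − L| = 60.571.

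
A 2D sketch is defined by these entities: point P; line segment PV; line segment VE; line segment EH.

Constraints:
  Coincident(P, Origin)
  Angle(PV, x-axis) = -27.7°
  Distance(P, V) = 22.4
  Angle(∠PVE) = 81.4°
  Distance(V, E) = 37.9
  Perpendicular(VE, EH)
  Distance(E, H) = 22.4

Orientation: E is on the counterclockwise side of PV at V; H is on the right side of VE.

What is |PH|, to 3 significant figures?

56.4

P is at the origin; PV runs at -27.7° with length 22.4, so V = 22.4·(cos -27.7°, sin -27.7°) = (19.8, -10.4). ∠PVE = 81.4°, so VE runs at -27.7° + (180° − 81.4°) = 70.9° from the x-axis; with |VE| = 37.9, E = V + 37.9·(cos 70.9°, sin 70.9°) = (32.2, 25.4). VE is perpendicular to EH; with |EH| = 22.4 on the right of VE, H = E + 22.4·(0.945, -0.327) = (53.4, 18.1). Then |PH| = |H − P| = 56.4.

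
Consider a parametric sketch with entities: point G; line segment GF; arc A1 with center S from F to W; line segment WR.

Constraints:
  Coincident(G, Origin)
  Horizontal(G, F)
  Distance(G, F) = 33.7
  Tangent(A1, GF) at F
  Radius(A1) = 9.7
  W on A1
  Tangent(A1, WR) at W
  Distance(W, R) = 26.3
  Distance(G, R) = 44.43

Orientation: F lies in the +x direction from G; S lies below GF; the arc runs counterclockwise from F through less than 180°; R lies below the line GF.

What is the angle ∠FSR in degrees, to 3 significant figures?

163°

G is at the origin; G and F share the same y with |GF| = 33.7 and F on the +x side, so F = (33.7, 0.00). A1 meets GF tangentially, so SF is at right angles to GF, so S = F + (0, -9.7) = (33.7, -9.70). Since SW ⟂ WR (tangency), |SR| = √(9.7² + 26.3²) = 28.0 regardless of where W sits on A1. So R lies on both circle(G, 44.43) and circle(S, 28.0); the below-GF intersection is R = (25.4, -36.5). W is the foot of the tangent from R: W = (24.0, -10.2).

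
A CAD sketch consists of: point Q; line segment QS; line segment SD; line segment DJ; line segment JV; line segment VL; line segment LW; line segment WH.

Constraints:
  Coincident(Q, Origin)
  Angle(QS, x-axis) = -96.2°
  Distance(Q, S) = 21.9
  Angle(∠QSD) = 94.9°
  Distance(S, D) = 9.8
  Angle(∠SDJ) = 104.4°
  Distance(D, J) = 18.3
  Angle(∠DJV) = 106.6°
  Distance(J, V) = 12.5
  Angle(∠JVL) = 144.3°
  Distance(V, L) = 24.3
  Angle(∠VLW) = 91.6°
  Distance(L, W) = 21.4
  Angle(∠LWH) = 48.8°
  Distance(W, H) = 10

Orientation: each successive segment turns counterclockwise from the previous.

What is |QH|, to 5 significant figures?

17.465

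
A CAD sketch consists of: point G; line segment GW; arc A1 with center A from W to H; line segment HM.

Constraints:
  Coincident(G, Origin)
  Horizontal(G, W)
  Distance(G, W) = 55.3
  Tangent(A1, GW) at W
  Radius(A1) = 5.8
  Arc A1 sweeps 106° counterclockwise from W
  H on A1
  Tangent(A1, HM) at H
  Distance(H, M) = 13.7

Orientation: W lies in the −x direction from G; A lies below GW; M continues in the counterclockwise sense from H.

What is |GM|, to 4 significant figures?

60.69

G is at the origin; GW is horizontal with |GW| = 55.3 and W on the −x side, so W = (-55.30, 0.000). A1 meets GW tangentially, so AW is at right angles to GW, so A = W + (0, -5.8) = (-55.30, -5.800). On A1, W sits at bearing 90° from A; a 106° counterclockwise sweep puts H at bearing 196°, so H = A + 5.8·(cos 196°, sin 196°) = (-60.88, -7.399). Tangency of A1 to HM means the radius AH is perpendicular to HM, so HM runs along (−sin 196°, cos 196°); with |HM| = 13.7, M = (-57.10, -20.57). Then |GM| = |M − G| = 60.69.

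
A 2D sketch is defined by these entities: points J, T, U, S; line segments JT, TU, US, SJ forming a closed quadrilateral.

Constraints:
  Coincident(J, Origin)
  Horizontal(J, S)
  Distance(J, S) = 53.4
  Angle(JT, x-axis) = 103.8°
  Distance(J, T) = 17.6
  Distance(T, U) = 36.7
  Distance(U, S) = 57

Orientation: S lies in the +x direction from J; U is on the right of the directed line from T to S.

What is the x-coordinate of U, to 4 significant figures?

-0.2007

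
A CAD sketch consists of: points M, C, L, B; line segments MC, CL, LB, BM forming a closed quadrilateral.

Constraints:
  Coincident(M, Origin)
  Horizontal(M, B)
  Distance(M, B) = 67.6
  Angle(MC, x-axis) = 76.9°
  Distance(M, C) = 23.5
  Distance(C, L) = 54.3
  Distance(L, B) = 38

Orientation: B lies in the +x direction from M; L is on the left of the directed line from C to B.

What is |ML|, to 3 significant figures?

68.5

Checks: |CL| = 54.30 ✓; |LB| = 38.00 ✓.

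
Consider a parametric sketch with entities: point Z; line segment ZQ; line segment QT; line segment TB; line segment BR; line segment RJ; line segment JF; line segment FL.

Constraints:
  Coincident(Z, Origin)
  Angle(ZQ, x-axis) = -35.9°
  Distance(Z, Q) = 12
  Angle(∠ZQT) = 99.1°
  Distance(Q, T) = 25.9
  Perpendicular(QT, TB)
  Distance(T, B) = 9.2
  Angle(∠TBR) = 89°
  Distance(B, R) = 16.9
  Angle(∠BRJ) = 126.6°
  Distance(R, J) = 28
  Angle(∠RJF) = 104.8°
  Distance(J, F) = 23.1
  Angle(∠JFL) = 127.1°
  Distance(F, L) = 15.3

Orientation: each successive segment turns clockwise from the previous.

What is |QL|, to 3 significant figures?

38.4

Z is at the origin; ZQ runs at -35.9° with length 12.0, so Q = (9.72, -7.04). ∠ZQT = 99.1° gives QT at -117° from the x-axis; with |QT| = 25.9, T = (-1.96, -30.2). The perpendicularity gives TB at right angles to QT, so TB runs at 153°; with |TB| = 9.2, B = (-10.2, -26.0). ∠TBR = 89.0° gives BR at 62.2° from the x-axis; with |BR| = 16.9, R = (-2.29, -11.1). ∠BRJ = 126.6° gives RJ at 8.80° from the x-axis; with |RJ| = 28.0, J = (25.4, -6.77). ∠RJF = 104.8° gives JF at -66.4° from the x-axis; with |JF| = 23.1, F = (34.6, -27.9). ∠JFL = 127.1° gives FL at -119° from the x-axis; with |FL| = 15.3, L = (27.1, -41.3). Then |QL| = |L − Q| = 38.4.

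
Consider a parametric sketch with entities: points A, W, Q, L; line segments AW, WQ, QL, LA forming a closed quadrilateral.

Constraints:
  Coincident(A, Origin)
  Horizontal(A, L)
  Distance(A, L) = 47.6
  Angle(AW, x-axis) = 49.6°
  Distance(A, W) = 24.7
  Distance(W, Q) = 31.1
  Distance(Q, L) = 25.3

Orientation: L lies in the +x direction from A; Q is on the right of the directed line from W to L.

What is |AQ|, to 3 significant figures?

27.2

Checks: |WQ| = 31.10 ✓; |QL| = 25.30 ✓.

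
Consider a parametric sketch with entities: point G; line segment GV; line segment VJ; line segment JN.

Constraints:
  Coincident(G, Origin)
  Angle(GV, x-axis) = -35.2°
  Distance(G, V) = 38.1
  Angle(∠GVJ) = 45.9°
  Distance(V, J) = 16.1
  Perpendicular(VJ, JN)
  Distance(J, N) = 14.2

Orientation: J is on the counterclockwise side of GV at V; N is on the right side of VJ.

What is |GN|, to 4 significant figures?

42.85

∠GVJ = 45.9°, so VJ runs at -35.2° + (180° − 45.9°) = 98.90° from the x-axis; with |VJ| = 16.1, J = V + 16.1·(cos 98.90°, sin 98.90°) = (28.64, -6.056). VJ is perpendicular to JN; with |JN| = 14.2 on the right of VJ, N = J + 14.2·(0.9880, 0.1547) = (42.67, -3.859). Then |GN| = |N − G| = 42.85.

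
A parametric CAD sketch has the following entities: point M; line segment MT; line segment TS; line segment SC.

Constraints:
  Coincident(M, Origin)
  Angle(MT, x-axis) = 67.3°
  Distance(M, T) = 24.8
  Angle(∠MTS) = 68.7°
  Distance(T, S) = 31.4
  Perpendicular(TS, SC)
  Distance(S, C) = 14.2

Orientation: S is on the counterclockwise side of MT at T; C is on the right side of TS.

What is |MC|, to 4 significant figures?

43.51

M is at the origin; MT runs at 67.3° with length 24.8, so T = 24.8·(cos 67.3°, sin 67.3°) = (9.570, 22.88). ∠MTS = 68.7°, so TS runs at 67.3° + (180° − 68.7°) = 178.6° from the x-axis; with |TS| = 31.4, S = T + 31.4·(cos 178.6°, sin 178.6°) = (-21.82, 23.65). TS ⟂ SC; with |SC| = 14.2 on the right of TS, C = S + 14.2·(0.02443, 0.9997) = (-21.47, 37.84). Then |MC| = |C − M| = 43.51.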